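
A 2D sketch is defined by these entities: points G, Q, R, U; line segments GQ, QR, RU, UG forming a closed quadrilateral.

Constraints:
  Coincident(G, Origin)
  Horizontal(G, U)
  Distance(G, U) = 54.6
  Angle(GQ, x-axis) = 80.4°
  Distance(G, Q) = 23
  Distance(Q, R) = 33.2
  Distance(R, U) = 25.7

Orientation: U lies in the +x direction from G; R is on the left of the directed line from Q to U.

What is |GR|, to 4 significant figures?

41.17

Checks: |QR| = 33.20 ✓; |RU| = 25.70 ✓.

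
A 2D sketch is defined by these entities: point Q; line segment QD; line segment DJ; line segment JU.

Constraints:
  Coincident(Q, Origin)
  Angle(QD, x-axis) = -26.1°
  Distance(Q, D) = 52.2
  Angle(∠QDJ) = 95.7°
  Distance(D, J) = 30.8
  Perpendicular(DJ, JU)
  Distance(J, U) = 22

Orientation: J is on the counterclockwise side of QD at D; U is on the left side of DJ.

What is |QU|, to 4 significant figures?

46.81

Q is at the origin; QD runs at -26.1° with length 52.2, so D = 52.2·(cos -26.1°, sin -26.1°) = (46.88, -22.96). ∠QDJ = 95.7°, so DJ runs at -26.1° + (180° − 95.7°) = 58.20° from the x-axis; with |DJ| = 30.8, J = D + 30.8·(cos 58.20°, sin 58.20°) = (63.11, 3.212). DJ is perpendicular to JU; with |JU| = 22.0 on the left of DJ, U = J + 22.0·(-0.8499, 0.5270) = (44.41, 14.80). Then |QU| = |U − Q| = 46.81.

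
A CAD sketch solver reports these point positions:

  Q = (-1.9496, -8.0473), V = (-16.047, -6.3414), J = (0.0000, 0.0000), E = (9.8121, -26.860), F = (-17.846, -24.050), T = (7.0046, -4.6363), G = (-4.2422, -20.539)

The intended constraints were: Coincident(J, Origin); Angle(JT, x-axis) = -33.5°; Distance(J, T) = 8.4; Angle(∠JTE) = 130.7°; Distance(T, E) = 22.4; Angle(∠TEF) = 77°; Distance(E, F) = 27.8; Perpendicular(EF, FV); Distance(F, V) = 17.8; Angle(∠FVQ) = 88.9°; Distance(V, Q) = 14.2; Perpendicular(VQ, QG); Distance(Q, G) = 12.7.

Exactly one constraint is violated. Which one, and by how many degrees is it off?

Perpendicular(VQ, QG) — off by 3.50°.

J = (0.00, 0.00) ✓; JT at -33.50° ✓; |JT| = 8.400 ✓; ∠JTE = 130.7° ✓; |TE| = 22.40 ✓; ∠TEF = 77.00° ✓; |EF| = 27.80 ✓; ∠(EF, FV) = 90.00° ✓; |FV| = 17.80 ✓; ∠FVQ = 88.90° ✓; |VQ| = 14.20 ✓; ∠(VQ, QG) = 93.50° ✗; |QG| = 12.70 ✓.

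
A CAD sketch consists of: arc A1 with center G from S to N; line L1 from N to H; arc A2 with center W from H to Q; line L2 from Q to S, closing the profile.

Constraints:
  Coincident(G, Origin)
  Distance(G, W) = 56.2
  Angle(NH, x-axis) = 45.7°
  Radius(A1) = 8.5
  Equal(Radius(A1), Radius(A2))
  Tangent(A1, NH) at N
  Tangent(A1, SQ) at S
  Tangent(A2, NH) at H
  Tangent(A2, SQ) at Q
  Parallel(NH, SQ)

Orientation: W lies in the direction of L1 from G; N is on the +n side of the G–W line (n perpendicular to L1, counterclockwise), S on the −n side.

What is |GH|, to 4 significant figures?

56.84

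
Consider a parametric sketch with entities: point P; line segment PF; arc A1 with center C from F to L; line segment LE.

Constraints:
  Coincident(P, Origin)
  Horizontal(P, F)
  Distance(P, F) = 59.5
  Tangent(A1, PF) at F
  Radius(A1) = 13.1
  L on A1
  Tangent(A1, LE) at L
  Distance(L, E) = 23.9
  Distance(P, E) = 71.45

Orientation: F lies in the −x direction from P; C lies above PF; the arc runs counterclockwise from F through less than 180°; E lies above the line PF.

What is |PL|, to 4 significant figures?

51.59

Checks: |CL| = 13.10 ✓; ∠(CL, LE) = 90.00° ✓; |LE| = 23.90 ✓; |PE| = 71.45 ✓.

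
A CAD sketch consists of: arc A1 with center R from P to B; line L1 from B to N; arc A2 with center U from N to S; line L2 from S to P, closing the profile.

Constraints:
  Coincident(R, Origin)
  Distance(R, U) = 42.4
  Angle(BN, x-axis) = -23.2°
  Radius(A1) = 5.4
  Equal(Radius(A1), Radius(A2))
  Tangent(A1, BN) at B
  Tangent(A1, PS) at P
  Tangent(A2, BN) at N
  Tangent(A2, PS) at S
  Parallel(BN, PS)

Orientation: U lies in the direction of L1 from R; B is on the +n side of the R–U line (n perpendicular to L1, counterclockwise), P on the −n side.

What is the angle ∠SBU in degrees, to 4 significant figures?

7.032°

Tangency of A1 to both parallel lines with radius 5.4 puts B and P at R ± 5.4·n: B = (2.127, 4.963), P = (-2.127, -4.963). Equal radii place N and S the same way about U: N = U + 5.4·n = (41.10, -11.74), S = U − 5.4·n = (36.84, -21.67). Then cos ∠SBU = BS·BU / (|BS||BU|), giving 7.032°.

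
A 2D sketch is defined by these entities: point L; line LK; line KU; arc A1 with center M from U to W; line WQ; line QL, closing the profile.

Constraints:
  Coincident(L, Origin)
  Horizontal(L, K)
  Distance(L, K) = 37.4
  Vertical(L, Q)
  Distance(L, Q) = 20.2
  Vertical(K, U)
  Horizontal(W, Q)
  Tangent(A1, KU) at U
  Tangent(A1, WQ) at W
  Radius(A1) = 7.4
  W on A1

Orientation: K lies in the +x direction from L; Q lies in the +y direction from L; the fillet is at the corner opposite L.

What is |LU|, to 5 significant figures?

39.530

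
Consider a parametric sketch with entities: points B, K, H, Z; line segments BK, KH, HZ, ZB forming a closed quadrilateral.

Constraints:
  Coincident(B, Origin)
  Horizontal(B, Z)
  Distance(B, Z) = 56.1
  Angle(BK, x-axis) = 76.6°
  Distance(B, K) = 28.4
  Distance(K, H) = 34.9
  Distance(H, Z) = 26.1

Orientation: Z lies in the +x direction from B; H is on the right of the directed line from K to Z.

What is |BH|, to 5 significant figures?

30.117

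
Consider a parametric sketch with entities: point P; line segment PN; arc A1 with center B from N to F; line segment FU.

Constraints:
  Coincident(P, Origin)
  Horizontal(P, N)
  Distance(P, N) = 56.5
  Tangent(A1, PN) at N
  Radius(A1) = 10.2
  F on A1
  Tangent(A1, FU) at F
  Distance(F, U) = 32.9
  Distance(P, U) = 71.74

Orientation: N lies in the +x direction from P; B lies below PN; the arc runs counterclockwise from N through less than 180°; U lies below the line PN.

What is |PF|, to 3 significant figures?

48.5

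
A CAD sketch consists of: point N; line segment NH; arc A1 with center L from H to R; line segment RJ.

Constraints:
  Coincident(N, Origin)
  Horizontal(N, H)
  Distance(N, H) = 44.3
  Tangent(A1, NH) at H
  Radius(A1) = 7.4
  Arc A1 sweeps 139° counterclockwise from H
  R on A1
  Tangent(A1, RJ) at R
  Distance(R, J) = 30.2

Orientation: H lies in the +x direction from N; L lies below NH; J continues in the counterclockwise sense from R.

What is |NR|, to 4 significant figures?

41.53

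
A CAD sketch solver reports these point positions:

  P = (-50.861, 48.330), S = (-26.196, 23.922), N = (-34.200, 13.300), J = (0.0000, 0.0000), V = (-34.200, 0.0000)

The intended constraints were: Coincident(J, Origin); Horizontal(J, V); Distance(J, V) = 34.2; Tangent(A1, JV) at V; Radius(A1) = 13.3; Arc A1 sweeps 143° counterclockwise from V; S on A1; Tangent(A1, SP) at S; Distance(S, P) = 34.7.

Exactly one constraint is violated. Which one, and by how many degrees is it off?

Tangent(A1, SP) at S — off by 7.70°.

J = (0.00, 0.00) ✓; J.y = 0.00, V.y = 0.00 ✓; |JV| = 34.20 ✓; ∠(NV, VJ) = 90.00° ✓; |NV| = 13.30 ✓; bearing(N→S) − bearing(N→V) = 143.0° ✓; |NS| = 13.30 ✓; ∠(NS, SP) = 97.70° ✗; |SP| = 34.70 ✓.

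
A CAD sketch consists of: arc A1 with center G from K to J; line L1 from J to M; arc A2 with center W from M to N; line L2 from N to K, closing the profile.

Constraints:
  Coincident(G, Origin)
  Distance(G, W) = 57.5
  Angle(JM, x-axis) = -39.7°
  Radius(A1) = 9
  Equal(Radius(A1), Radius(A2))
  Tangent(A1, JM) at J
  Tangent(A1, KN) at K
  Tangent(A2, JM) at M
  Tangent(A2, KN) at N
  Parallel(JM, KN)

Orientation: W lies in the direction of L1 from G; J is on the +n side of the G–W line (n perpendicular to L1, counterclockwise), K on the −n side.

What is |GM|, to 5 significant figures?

58.200

The slot axis is L1's direction at -39.7°, so u = (cos -39.7°, sin -39.7°) = (0.76940, -0.63877) and n = (−sin -39.7°, cos -39.7°) = (0.63877, 0.76940). G is at the origin and W lies 57.5 along u from G, so W = 57.5·u = (44.240, -36.729). Tangency of A1 to both parallel lines with radius 9.0 puts J and K at G ± 9.0·n: J = (5.7489, 6.9246), K = (-5.7489, -6.9246). Equal radii place M and N the same way about W: M = W + 9.0·n = (49.989, -29.805), N = W − 9.0·n = (38.492, -43.654). Then |GM| = |M − G| = 58.200.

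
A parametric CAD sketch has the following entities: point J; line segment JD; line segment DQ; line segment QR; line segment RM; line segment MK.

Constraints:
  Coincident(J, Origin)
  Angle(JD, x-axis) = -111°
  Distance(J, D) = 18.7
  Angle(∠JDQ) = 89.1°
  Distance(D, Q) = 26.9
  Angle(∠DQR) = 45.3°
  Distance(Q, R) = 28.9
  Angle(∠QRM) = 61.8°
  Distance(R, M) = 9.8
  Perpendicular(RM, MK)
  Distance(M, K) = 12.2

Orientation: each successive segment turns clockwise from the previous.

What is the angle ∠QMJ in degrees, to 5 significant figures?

140.01°

J is at the origin; JD runs at -111.0° with length 18.7, so D = (-6.7015, -17.458). ∠JDQ = 89.1° gives DQ at 158.10° from the x-axis; with |DQ| = 26.9, Q = (-31.660, -7.4246). ∠DQR = 45.3° gives QR at 23.400° from the x-axis; with |QR| = 28.9, R = (-5.1372, 4.0530). ∠QRM = 61.8° gives RM at -94.800° from the x-axis; with |RM| = 9.8, M = (-5.9572, -5.7126). Then cos ∠QMJ = MQ·MJ / (|MQ||MJ|), giving 140.01°.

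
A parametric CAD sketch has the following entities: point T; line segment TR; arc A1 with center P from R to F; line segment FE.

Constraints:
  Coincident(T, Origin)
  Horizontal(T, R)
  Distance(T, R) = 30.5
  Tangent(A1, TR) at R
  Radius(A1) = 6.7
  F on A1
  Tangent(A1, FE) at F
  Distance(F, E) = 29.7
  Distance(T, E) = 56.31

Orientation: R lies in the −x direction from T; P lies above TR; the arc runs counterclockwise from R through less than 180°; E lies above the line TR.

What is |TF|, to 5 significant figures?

27.882

Checks: |PF| = 6.700 ✓; ∠(PF, FE) = 90.00° ✓; |FE| = 29.70 ✓; |TE| = 56.31 ✓.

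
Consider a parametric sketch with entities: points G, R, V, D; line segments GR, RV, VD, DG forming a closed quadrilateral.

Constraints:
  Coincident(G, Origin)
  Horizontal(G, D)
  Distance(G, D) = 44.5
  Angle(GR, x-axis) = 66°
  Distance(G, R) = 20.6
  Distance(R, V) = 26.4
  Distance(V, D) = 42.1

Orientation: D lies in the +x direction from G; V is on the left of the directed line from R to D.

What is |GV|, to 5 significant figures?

46.348

G is at the origin; GD is horizontal with |GD| = 44.5 and D in +x, so D = (44.5, 0). GR runs at 66.0° with |GR| = 20.6, so R = (8.3788, 18.819). V is determined by |RV| = 26.4 and |VD| = 42.1 together: it lies at the intersection of circle(R, 26.4) and circle(D, 42.1). With |RD| = 40.730, the foot of the radical line on RD is 7.1625 from R and the perpendicular offset is √(26.4² − 7.1625²) = 25.410. Taking the left-of-RD solution: V = (26.471, 38.044).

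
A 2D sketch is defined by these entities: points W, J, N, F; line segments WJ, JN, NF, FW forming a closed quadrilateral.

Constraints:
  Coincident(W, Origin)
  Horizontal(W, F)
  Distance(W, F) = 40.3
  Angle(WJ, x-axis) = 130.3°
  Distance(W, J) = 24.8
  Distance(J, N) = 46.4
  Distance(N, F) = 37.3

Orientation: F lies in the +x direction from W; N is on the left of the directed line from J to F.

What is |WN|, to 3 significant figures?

44.5

W is at the origin; WF is horizontal with |WF| = 40.3 and F in +x, so F = (40.3, 0). WJ runs at 130.3° with |WJ| = 24.8, so J = (-16.0, 18.9). N is determined by |JN| = 46.4 and |NF| = 37.3 together: it lies at the intersection of circle(J, 46.4) and circle(F, 37.3). With |JF| = 59.4, the foot of the radical line on JF is 36.1 from J and the perpendicular offset is √(46.4² − 36.1²) = 29.1. Taking the left-of-JF solution: N = (27.5, 35.0).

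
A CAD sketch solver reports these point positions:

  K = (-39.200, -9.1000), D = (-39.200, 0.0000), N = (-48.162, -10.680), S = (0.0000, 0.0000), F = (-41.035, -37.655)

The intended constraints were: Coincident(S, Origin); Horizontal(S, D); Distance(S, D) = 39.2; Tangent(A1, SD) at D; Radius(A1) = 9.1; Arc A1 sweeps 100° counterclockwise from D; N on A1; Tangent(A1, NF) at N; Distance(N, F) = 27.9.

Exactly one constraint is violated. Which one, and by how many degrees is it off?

Tangent(A1, NF) at N — off by 4.80°.

S = (0.00, 0.00) ✓; S.y = 0.00, D.y = 0.00 ✓; |SD| = 39.20 ✓; ∠(KD, DS) = 90.00° ✓; |KD| = 9.100 ✓; bearing(K→N) − bearing(K→D) = 100.0° ✓; |KN| = 9.100 ✓; ∠(KN, NF) = 85.20° ✗; |NF| = 27.90 ✓.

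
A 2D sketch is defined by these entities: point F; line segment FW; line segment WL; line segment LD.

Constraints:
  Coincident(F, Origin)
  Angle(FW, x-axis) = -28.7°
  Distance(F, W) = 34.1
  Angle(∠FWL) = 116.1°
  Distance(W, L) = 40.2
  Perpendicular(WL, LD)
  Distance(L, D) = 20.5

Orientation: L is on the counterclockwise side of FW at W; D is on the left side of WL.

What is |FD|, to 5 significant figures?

56.122

F is at the origin; FW runs at -28.7° with length 34.1, so W = 34.1·(cos -28.7°, sin -28.7°) = (29.911, -16.376). ∠FWL = 116.1°, so WL runs at -28.7° + (180° − 116.1°) = 35.200° from the x-axis; with |WL| = 40.2, L = W + 40.2·(cos 35.200°, sin 35.200°) = (62.760, 6.7970). The perpendicularity gives LD at right angles to WL; with |LD| = 20.5 on the left of WL, D = L + 20.5·(-0.57643, 0.81714) = (50.943, 23.548). Then |FD| = |D − F| = 56.122.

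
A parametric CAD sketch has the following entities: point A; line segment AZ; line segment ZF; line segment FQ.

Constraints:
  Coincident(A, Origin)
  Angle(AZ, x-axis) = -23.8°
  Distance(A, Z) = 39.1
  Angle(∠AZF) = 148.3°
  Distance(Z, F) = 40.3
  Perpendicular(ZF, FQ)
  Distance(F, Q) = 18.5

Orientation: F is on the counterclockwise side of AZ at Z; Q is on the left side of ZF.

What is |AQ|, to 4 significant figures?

73.60

∠AZF = 148.3°, so ZF runs at -23.8° + (180° − 148.3°) = 7.900° from the x-axis; with |ZF| = 40.3, F = Z + 40.3·(cos 7.900°, sin 7.900°) = (75.69, -10.24). ZF ⟂ FQ; with |FQ| = 18.5 on the left of ZF, Q = F + 18.5·(-0.1374, 0.9905) = (73.15, 8.085). Then |AQ| = |Q − A| = 73.60.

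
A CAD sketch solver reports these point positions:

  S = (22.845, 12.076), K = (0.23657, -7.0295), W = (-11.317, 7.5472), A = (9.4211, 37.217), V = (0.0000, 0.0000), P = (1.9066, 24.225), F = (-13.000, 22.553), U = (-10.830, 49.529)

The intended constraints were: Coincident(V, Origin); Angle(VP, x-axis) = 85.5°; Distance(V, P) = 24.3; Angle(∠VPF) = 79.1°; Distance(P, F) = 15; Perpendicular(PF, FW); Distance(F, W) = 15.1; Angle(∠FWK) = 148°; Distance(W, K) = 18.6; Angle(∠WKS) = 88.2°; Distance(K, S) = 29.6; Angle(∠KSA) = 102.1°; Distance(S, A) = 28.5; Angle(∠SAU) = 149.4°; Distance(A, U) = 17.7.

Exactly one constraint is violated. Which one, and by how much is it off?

Distance(A, U) = 17.7 — off by 6.00.

V = (0.00, 0.00) ✓; VP at 85.50° ✓; |VP| = 24.30 ✓; ∠VPF = 79.10° ✓; |PF| = 15.00 ✓; ∠(PF, FW) = 90.00° ✓; |FW| = 15.10 ✓; ∠FWK = 148.0° ✓; |WK| = 18.60 ✓; ∠WKS = 88.20° ✓; |KS| = 29.60 ✓; ∠KSA = 102.1° ✓; |SA| = 28.50 ✓; ∠SAU = 149.4° ✓; |AU| = 23.70 ✗.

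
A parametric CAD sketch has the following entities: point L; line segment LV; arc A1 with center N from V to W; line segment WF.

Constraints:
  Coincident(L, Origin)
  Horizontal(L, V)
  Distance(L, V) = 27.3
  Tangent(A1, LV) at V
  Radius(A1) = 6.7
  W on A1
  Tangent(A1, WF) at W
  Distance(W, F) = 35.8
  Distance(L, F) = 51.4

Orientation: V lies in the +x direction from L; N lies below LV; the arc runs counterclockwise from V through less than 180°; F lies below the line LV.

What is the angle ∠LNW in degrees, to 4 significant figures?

25.46°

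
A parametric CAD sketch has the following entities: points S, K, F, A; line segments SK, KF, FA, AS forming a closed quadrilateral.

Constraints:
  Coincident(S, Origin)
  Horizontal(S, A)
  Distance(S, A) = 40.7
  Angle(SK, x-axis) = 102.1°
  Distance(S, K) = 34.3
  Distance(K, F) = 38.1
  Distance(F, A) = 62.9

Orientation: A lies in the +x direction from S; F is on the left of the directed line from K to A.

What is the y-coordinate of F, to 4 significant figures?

59.60

Checks: |KF| = 38.10 ✓; |FA| = 62.90 ✓.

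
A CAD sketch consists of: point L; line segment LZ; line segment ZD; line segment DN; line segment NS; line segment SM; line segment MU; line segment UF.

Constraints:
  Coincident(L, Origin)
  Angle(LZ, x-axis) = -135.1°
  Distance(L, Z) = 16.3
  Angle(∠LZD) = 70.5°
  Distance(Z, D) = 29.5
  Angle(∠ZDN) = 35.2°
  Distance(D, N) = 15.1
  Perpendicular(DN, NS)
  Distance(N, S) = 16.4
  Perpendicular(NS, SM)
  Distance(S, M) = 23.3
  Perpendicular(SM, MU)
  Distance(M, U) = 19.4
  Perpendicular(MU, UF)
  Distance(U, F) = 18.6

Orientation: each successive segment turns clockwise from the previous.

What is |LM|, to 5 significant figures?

39.695

DN ⟂ NS, so NS runs at -119.40°; with |NS| = 16.4, S = (-19.095, -6.5579). NS ⟂ SM, so SM runs at 150.60°; with |SM| = 23.3, M = (-39.394, 4.8802). Then |LM| = |M − L| = 39.695.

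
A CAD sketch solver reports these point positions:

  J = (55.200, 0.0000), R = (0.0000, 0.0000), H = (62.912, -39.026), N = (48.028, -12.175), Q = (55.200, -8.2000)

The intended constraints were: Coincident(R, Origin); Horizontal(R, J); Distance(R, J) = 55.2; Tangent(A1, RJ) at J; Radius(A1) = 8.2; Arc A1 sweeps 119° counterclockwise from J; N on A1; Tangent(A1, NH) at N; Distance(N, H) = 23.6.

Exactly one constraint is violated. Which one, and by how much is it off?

Distance(N, H) = 23.6 — off by 7.10.

R = (0.00, 0.00) ✓; R.y = 0.00, J.y = 0.00 ✓; |RJ| = 55.20 ✓; ∠(QJ, JR) = 90.00° ✓; |QJ| = 8.200 ✓; bearing(Q→N) − bearing(Q→J) = 119.0° ✓; |QN| = 8.200 ✓; ∠(QN, NH) = 90.00° ✓; |NH| = 30.70 ✗.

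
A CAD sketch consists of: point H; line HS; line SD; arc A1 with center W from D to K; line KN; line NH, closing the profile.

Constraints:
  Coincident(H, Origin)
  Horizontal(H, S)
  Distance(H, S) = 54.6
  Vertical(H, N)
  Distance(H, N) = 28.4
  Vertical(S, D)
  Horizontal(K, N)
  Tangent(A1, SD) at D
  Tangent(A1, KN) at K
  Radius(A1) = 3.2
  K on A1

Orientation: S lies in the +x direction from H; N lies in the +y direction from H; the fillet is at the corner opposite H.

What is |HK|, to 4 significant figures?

58.72

The virtual corner opposite H is at (54.60, 28.40). The tangent condition forces WD to be normal to SD and since A1 is tangent to KN there, WK ⟂ KN, with radius 3.2, so the center W sits 3.2 in from both sides at W = (51.40, 25.20). That places the tangent points at D = (54.60, 25.20) on SD and K = (51.40, 28.40) on KN. Then |HK| = |K − H| = 58.72.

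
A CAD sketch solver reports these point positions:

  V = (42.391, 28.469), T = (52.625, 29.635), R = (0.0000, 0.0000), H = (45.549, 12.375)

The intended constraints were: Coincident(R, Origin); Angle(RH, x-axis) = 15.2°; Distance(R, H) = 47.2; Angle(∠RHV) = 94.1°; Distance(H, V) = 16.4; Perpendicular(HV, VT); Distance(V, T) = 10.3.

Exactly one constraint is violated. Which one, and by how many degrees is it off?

Perpendicular(HV, VT) — off by 4.60°.

R = (0.00, 0.00) ✓; RH at 15.20° ✓; |RH| = 47.20 ✓; ∠RHV = 94.10° ✓; |HV| = 16.40 ✓; ∠(HV, VT) = 94.60° ✗; |VT| = 10.30 ✓.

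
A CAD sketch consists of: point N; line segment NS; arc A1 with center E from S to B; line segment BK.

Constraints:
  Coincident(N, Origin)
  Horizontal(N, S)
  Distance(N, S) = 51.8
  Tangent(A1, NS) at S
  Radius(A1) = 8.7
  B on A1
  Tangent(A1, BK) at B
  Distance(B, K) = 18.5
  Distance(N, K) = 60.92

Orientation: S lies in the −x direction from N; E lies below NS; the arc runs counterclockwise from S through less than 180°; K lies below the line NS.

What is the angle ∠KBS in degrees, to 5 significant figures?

124.84°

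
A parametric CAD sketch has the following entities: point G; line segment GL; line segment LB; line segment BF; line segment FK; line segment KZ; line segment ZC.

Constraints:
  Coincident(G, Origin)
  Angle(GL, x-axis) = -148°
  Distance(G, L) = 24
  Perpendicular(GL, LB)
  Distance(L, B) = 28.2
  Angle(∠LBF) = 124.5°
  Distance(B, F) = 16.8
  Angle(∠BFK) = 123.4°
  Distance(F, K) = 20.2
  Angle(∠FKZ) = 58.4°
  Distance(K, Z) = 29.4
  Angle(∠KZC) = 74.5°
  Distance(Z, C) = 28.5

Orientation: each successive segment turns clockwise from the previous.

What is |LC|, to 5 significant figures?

39.373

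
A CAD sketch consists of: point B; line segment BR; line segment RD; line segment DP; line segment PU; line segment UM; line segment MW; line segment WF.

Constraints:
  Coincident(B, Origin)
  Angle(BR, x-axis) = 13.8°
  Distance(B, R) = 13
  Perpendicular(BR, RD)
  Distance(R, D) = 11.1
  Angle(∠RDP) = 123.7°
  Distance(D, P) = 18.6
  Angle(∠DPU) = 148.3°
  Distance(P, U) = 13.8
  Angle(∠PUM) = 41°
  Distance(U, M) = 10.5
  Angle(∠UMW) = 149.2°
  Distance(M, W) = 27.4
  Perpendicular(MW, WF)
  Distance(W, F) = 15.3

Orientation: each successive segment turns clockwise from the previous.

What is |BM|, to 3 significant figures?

17.1

B is at the origin; BR runs at 13.8° with length 13.0, so R = (12.6, 3.10). BR is perpendicular to RD, so RD runs at -76.2°; with |RD| = 11.1, D = (15.3, -7.68). ∠RDP = 123.7° gives DP at -132° from the x-axis; with |DP| = 18.6, P = (2.71, -21.4). ∠DPU = 148.3° gives PU at -164° from the x-axis; with |PU| = 13.8, U = (-10.6, -25.1). ∠PUM = 41.0° gives UM at 56.8° from the x-axis; with |UM| = 10.5, M = (-4.82, -16.4). Then |BM| = |M − B| = 17.1.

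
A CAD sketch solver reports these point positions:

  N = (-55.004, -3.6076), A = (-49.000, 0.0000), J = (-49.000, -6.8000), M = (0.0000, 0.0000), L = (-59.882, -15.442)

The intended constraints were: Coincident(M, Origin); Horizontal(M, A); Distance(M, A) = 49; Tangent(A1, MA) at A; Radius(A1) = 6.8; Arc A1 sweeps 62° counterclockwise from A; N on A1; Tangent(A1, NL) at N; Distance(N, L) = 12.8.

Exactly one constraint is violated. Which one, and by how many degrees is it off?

Tangent(A1, NL) at N — off by 5.60°.

M = (0.00, 0.00) ✓; M.y = 0.00, A.y = 0.00 ✓; |MA| = 49.00 ✓; ∠(JA, AM) = 90.00° ✓; |JA| = 6.800 ✓; bearing(J→N) − bearing(J→A) = 62.00° ✓; |JN| = 6.800 ✓; ∠(JN, NL) = 84.40° ✗; |NL| = 12.80 ✓.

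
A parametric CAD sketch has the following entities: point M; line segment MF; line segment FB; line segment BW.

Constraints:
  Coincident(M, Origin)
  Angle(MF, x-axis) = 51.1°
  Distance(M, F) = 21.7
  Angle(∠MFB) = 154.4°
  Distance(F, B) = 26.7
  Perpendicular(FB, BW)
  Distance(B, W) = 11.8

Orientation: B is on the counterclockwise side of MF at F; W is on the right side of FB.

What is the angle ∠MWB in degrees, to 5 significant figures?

65.408°

M is at the origin; MF runs at 51.1° with length 21.7, so F = 21.7·(cos 51.1°, sin 51.1°) = (13.627, 16.888). ∠MFB = 154.4°, so FB runs at 51.1° + (180° − 154.4°) = 76.700° from the x-axis; with |FB| = 26.7, B = F + 26.7·(cos 76.700°, sin 76.700°) = (19.769, 42.872). FB ⟂ BW; with |BW| = 11.8 on the right of FB, W = B + 11.8·(0.97318, -0.23005) = (31.253, 40.157). Then cos ∠MWB = WM·WB / (|WM||WB|), giving 65.408°.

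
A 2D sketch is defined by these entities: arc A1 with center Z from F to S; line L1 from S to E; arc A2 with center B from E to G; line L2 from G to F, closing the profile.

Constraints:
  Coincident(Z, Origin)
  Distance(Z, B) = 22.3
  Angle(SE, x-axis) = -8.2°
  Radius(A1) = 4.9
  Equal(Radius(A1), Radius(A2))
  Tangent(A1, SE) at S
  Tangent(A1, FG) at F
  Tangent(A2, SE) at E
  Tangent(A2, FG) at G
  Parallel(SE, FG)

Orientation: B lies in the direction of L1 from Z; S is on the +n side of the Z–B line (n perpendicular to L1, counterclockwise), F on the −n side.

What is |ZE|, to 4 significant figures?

22.83

Tangency of A1 to both parallel lines with radius 4.9 puts S and F at Z ± 4.9·n: S = (0.6989, 4.850), F = (-0.6989, -4.850). Equal radii place E and G the same way about B: E = B + 4.9·n = (22.77, 1.669), G = B − 4.9·n = (21.37, -8.031). Then |ZE| = |E − Z| = 22.83.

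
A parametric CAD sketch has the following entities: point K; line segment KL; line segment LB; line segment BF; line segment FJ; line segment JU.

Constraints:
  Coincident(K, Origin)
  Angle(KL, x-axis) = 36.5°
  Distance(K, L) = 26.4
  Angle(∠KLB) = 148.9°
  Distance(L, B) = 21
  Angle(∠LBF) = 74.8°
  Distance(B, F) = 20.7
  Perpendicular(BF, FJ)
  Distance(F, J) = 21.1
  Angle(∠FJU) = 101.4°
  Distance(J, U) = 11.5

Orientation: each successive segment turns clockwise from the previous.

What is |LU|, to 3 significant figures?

5.00

K is at the origin; KL runs at 36.5° with length 26.4, so L = (21.2, 15.7). ∠KLB = 148.9° gives LB at 5.40° from the x-axis; with |LB| = 21.0, B = (42.1, 17.7). ∠LBF = 74.8° gives BF at -99.8° from the x-axis; with |BF| = 20.7, F = (38.6, -2.72). BF is perpendicular to FJ, so FJ runs at 170°; with |FJ| = 21.1, J = (17.8, 0.873). ∠FJU = 101.4° gives JU at 91.6° from the x-axis; with |JU| = 11.5, U = (17.5, 12.4). Then |LU| = |U − L| = 5.00.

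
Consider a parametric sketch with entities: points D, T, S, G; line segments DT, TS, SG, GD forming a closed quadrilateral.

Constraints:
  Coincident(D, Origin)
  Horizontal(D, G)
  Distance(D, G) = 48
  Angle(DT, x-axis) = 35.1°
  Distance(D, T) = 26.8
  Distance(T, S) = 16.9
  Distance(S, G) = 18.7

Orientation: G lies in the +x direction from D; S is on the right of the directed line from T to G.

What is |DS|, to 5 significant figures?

29.302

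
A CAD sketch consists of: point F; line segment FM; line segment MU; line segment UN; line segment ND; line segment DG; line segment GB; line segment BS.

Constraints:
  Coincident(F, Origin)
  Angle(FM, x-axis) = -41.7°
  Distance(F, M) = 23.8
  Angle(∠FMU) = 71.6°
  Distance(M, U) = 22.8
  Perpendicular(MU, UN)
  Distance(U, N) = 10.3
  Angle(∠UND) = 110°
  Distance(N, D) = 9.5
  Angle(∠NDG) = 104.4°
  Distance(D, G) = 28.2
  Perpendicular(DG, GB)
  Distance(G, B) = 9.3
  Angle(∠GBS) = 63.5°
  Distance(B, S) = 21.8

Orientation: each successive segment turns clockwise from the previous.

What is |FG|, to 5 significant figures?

33.691

F is at the origin; FM runs at -41.7° with length 23.8, so M = (17.770, -15.832). ∠FMU = 71.6° gives MU at -150.10° from the x-axis; with |MU| = 22.8, U = (-1.9953, -27.198). The perpendicularity gives UN at right angles to MU, so UN runs at 119.90°; with |UN| = 10.3, N = (-7.1297, -18.269). ∠UND = 110.0° gives ND at 49.900° from the x-axis; with |ND| = 9.5, D = (-1.0105, -11.002). ∠NDG = 104.4° gives DG at -25.700° from the x-axis; with |DG| = 28.2, G = (24.400, -23.231). Then |FG| = |G − F| = 33.691.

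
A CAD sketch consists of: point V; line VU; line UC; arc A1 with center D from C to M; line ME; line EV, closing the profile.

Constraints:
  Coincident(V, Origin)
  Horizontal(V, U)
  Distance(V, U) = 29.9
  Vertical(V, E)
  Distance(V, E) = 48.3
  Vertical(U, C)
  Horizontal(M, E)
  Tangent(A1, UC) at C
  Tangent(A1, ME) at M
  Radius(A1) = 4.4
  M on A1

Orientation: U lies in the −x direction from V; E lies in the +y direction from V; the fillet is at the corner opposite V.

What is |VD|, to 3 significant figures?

50.8

VE is vertical with |VE| = 48.3 and E on the +y side, so E = (0.00, 48.3). The virtual corner opposite V is at (-29.9, 48.3). A1 meets UC tangentially, so DC is at right angles to UC and tangency of A1 to ME means the radius DM is perpendicular to ME, with radius 4.4, so the center D sits 4.4 in from both sides at D = (-25.5, 43.9). Then |VD| = |D − V| = 50.8.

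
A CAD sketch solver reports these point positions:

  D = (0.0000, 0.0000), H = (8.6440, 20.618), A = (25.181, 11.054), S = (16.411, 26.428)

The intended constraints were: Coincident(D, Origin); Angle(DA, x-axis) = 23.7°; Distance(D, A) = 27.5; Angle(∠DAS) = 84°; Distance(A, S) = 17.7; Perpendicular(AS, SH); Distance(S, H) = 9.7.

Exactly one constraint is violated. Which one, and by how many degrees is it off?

Perpendicular(AS, SH) — off by 7.10°.

D = (0.00, 0.00) ✓; DA at 23.70° ✓; |DA| = 27.50 ✓; ∠DAS = 84.00° ✓; |AS| = 17.70 ✓; ∠(AS, SH) = 97.10° ✗; |SH| = 9.700 ✓.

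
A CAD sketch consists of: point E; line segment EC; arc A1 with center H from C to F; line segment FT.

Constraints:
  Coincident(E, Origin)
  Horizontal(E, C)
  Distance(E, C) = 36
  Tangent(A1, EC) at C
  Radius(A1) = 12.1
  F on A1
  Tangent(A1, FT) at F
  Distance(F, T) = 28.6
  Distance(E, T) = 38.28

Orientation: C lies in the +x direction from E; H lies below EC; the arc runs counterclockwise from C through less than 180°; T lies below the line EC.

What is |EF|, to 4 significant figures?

25.88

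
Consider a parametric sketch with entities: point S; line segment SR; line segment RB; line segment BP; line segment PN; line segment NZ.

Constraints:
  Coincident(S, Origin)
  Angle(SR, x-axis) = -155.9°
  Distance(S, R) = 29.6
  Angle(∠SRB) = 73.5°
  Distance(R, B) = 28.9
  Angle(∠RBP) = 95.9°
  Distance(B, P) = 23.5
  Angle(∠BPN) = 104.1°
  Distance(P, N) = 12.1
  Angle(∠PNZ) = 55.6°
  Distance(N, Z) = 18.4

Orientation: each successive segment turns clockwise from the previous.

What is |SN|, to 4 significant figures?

11.57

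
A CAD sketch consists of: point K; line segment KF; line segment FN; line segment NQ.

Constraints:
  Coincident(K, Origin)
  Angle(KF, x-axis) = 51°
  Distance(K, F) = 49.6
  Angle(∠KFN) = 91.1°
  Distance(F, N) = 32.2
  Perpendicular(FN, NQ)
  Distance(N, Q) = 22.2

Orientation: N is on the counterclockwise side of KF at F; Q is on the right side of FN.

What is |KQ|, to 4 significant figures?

79.08

K is at the origin; KF runs at 51.0° with length 49.6, so F = 49.6·(cos 51.0°, sin 51.0°) = (31.21, 38.55). ∠KFN = 91.1°, so FN runs at 51.0° + (180° − 91.1°) = 139.9° from the x-axis; with |FN| = 32.2, N = F + 32.2·(cos 139.9°, sin 139.9°) = (6.584, 59.29). FN ⟂ NQ; with |NQ| = 22.2 on the right of FN, Q = N + 22.2·(0.6441, 0.7649) = (20.88, 76.27). Then |KQ| = |Q − K| = 79.08.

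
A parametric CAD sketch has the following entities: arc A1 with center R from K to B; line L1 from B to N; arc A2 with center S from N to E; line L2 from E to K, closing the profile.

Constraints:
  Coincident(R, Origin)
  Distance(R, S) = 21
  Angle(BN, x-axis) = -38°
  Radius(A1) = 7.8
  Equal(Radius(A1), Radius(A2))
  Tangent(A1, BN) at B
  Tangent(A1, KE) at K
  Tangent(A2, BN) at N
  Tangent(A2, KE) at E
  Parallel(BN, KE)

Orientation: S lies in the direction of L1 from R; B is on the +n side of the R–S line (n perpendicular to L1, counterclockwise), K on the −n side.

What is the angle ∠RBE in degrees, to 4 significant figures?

53.39°

Tangency of A1 to both parallel lines with radius 7.8 puts B and K at R ± 7.8·n: B = (4.802, 6.146), K = (-4.802, -6.146). Equal radii place N and E the same way about S: N = S + 7.8·n = (21.35, -6.782), E = S − 7.8·n = (11.75, -19.08). Then cos ∠RBE = BR·BE / (|BR||BE|), giving 53.39°.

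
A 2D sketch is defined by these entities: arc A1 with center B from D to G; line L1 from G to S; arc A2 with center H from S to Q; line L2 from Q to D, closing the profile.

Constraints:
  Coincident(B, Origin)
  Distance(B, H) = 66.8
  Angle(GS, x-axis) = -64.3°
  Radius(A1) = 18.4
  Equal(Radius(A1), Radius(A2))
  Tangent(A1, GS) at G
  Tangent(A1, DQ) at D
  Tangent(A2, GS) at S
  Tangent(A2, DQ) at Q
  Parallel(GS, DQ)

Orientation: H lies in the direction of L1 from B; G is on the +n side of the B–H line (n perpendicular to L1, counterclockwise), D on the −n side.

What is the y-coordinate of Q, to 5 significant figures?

-68.171

The slot axis is L1's direction at -64.3°, so u = (cos -64.3°, sin -64.3°) = (0.43366, -0.90108) and n = (−sin -64.3°, cos -64.3°) = (0.90108, 0.43366). B is at the origin and H lies 66.8 along u from B, so H = 66.8·u = (28.968, -60.192). Tangency of A1 to both parallel lines with radius 18.4 puts G and D at B ± 18.4·n: G = (16.580, 7.9793), D = (-16.580, -7.9793). Equal radii place S and Q the same way about H: S = H + 18.4·n = (45.548, -52.213), Q = H − 18.4·n = (12.389, -68.171). So Q.y = -68.171.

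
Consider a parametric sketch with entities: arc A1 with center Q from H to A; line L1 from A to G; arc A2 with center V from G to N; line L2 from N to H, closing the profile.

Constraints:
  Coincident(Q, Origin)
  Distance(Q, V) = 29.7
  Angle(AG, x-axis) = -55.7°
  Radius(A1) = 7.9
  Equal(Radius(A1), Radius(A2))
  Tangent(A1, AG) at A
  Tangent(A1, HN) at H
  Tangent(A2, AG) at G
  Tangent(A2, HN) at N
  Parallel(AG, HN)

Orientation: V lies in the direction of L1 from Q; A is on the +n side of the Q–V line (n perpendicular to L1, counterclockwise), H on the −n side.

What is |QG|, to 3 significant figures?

30.7

The slot axis is L1's direction at -55.7°, so u = (cos -55.7°, sin -55.7°) = (0.564, -0.826) and n = (−sin -55.7°, cos -55.7°) = (0.826, 0.564). Q is at the origin and V lies 29.7 along u from Q, so V = 29.7·u = (16.7, -24.5). Tangency of A1 to both parallel lines with radius 7.9 puts A and H at Q ± 7.9·n: A = (6.53, 4.45), H = (-6.53, -4.45). Equal radii place G and N the same way about V: G = V + 7.9·n = (23.3, -20.1), N = V − 7.9·n = (10.2, -29.0). Then |QG| = |G − Q| = 30.7.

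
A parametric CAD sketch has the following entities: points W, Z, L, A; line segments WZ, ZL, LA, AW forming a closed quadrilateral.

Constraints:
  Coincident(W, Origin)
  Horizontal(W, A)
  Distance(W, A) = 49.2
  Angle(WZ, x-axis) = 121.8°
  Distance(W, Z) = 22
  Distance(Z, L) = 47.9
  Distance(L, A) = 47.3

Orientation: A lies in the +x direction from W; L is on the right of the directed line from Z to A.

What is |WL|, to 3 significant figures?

26.2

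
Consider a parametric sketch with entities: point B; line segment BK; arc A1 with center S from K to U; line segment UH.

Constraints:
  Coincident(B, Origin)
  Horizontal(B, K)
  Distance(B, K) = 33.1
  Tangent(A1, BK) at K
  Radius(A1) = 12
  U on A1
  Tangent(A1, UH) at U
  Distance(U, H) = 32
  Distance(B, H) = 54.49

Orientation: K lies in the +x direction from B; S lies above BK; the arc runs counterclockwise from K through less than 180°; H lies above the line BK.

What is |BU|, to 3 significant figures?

47.1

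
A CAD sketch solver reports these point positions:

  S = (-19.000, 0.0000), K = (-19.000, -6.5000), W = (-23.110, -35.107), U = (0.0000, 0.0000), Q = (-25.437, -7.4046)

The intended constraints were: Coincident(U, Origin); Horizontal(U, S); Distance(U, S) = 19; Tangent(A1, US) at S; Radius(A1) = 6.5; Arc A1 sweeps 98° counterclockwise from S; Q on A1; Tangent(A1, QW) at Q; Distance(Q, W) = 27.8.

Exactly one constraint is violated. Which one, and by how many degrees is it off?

Tangent(A1, QW) at Q — off by 3.20°.

U = (0.00, 0.00) ✓; U.y = 0.00, S.y = 0.00 ✓; |US| = 19.00 ✓; ∠(KS, SU) = 90.00° ✓; |KS| = 6.500 ✓; bearing(K→Q) − bearing(K→S) = 98.00° ✓; |KQ| = 6.500 ✓; ∠(KQ, QW) = 93.20° ✗; |QW| = 27.80 ✓.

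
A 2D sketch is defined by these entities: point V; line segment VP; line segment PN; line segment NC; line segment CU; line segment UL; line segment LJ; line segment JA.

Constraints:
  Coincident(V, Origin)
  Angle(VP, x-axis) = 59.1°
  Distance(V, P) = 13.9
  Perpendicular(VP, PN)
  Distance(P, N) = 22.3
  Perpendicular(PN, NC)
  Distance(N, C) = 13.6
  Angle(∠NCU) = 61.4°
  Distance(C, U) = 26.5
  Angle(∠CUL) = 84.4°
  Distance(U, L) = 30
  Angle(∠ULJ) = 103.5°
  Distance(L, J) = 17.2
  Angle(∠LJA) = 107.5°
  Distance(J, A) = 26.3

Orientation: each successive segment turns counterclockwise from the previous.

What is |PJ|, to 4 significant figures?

36.61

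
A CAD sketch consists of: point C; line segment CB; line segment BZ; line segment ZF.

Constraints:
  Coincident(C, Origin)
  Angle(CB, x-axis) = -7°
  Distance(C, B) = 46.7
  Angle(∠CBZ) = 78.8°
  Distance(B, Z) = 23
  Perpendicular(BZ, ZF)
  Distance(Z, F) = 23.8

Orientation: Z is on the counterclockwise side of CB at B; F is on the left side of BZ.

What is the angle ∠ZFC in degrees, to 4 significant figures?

147.7°

C is at the origin; CB runs at -7.0° with length 46.7, so B = 46.7·(cos -7.0°, sin -7.0°) = (46.35, -5.691). ∠CBZ = 78.8°, so BZ runs at -7.0° + (180° − 78.8°) = 94.20° from the x-axis; with |BZ| = 23.0, Z = B + 23.0·(cos 94.20°, sin 94.20°) = (44.67, 17.25). BZ is perpendicular to ZF; with |ZF| = 23.8 on the left of BZ, F = Z + 23.8·(-0.9973, -0.07324) = (20.93, 15.50). Then cos ∠ZFC = FZ·FC / (|FZ||FC|), giving 147.7°.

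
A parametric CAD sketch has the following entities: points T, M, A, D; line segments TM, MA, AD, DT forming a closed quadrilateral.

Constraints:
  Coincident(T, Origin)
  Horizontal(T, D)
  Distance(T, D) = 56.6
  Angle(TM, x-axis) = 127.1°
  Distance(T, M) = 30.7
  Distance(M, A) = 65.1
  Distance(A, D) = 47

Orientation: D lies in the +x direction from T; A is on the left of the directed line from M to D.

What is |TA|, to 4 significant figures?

62.46

T is at the origin; T and D share the same y with |TD| = 56.6 and D in +x, so D = (56.6, 0). TM runs at 127.1° with |TM| = 30.7, so M = (-18.52, 24.49). A is determined by |MA| = 65.1 and |AD| = 47.0 together: it lies at the intersection of circle(M, 65.1) and circle(D, 47.0). With |MD| = 79.01, the foot of the radical line on MD is 52.34 from M and the perpendicular offset is √(65.1² − 52.34²) = 38.70. Taking the left-of-MD solution: A = (43.24, 45.06).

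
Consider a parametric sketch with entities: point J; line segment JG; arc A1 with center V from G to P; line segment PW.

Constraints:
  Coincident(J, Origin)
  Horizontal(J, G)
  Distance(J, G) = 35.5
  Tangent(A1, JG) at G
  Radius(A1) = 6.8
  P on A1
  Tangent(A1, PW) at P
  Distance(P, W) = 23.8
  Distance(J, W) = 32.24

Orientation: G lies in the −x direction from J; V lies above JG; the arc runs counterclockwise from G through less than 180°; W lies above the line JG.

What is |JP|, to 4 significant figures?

29.58

Checks: |VP| = 6.800 ✓; ∠(VP, PW) = 90.00° ✓; |PW| = 23.80 ✓; |JW| = 32.24 ✓.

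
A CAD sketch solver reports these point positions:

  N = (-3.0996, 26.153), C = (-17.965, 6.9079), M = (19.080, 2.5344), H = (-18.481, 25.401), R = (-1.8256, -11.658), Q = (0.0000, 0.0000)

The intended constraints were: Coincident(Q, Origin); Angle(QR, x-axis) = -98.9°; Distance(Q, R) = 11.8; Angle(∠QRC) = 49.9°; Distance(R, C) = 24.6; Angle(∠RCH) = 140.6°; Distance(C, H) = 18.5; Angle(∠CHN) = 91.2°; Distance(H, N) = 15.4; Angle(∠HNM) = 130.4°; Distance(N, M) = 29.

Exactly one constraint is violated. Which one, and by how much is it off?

Distance(N, M) = 29 — off by 3.40.

Q = (0.00, 0.00) ✓; QR at -98.90° ✓; |QR| = 11.80 ✓; ∠QRC = 49.90° ✓; |RC| = 24.60 ✓; ∠RCH = 140.6° ✓; |CH| = 18.50 ✓; ∠CHN = 91.20° ✓; |HN| = 15.40 ✓; ∠HNM = 130.4° ✓; |NM| = 32.40 ✗.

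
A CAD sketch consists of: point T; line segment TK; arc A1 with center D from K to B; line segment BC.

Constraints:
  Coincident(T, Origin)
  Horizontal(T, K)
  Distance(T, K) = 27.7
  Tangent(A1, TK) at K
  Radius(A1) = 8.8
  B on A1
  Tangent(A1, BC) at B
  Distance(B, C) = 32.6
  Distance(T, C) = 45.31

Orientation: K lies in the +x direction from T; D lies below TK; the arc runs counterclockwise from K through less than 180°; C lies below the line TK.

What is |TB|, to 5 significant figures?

20.814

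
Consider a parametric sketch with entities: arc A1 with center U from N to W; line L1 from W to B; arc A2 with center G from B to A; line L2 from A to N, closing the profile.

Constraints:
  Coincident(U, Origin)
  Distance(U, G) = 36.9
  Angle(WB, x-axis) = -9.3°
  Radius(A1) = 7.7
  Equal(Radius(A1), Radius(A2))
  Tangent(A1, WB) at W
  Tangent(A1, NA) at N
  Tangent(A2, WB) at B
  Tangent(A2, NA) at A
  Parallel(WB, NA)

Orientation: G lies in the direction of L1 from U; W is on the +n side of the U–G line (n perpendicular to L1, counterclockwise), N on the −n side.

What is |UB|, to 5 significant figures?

37.695

Tangency of A1 to both parallel lines with radius 7.7 puts W and N at U ± 7.7·n: W = (1.2443, 7.5988), N = (-1.2443, -7.5988). Equal radii place B and A the same way about G: B = G + 7.7·n = (37.659, 1.6356), A = G − 7.7·n = (35.171, -13.562). Then |UB| = |B − U| = 37.695.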